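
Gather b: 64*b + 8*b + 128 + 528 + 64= 72*b + 720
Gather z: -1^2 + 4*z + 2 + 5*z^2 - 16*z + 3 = 5*z^2 - 12*z + 4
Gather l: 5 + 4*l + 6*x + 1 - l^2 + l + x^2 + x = -l^2 + 5*l + x^2 + 7*x + 6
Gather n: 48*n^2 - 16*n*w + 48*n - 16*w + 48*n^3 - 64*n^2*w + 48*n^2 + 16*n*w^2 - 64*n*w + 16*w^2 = 48*n^3 + n^2*(96 - 64*w) + n*(16*w^2 - 80*w + 48) + 16*w^2 - 16*w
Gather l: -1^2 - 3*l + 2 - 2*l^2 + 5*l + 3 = -2*l^2 + 2*l + 4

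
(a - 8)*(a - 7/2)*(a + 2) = a^3 - 19*a^2/2 + 5*a + 56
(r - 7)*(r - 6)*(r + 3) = r^3 - 10*r^2 + 3*r + 126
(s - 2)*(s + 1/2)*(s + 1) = s^3 - s^2/2 - 5*s/2 - 1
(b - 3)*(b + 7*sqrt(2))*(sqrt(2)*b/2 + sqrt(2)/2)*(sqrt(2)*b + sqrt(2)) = b^4 - b^3 + 7*sqrt(2)*b^3 - 7*sqrt(2)*b^2 - 5*b^2 - 35*sqrt(2)*b - 3*b - 21*sqrt(2)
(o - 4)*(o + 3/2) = o^2 - 5*o/2 - 6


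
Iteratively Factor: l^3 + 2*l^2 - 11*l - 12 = (l + 4)*(l^2 - 2*l - 3) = (l + 1)*(l + 4)*(l - 3)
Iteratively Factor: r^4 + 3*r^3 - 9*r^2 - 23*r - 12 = (r + 4)*(r^3 - r^2 - 5*r - 3) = (r + 1)*(r + 4)*(r^2 - 2*r - 3) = (r + 1)^2*(r + 4)*(r - 3)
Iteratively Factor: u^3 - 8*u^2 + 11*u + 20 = (u - 4)*(u^2 - 4*u - 5) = (u - 4)*(u + 1)*(u - 5)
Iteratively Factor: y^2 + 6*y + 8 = (y + 2)*(y + 4)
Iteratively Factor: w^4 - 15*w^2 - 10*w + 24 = (w + 3)*(w^3 - 3*w^2 - 6*w + 8) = (w - 1)*(w + 3)*(w^2 - 2*w - 8) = (w - 1)*(w + 2)*(w + 3)*(w - 4)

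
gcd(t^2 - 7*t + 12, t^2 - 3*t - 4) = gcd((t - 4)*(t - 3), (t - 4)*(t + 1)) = t - 4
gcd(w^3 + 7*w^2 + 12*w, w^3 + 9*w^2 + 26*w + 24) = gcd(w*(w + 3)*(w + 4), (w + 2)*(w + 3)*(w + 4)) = w^2 + 7*w + 12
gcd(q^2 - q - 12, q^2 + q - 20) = q - 4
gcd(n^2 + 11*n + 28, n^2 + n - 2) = 1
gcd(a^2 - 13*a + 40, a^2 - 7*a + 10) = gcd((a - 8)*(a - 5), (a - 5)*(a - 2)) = a - 5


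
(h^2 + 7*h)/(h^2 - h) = (h + 7)/(h - 1)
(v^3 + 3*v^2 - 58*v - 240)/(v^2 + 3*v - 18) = (v^2 - 3*v - 40)/(v - 3)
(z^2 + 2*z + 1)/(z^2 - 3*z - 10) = (z^2 + 2*z + 1)/(z^2 - 3*z - 10)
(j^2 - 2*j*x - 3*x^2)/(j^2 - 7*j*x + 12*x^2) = (-j - x)/(-j + 4*x)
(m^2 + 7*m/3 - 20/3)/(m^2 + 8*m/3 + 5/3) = (3*m^2 + 7*m - 20)/(3*m^2 + 8*m + 5)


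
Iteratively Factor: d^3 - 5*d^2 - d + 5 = (d - 1)*(d^2 - 4*d - 5) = (d - 5)*(d - 1)*(d + 1)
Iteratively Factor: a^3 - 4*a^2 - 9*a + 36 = (a - 4)*(a^2 - 9) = (a - 4)*(a - 3)*(a + 3)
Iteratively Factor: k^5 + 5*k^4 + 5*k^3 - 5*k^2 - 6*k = (k + 2)*(k^4 + 3*k^3 - k^2 - 3*k) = (k + 2)*(k + 3)*(k^3 - k) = (k - 1)*(k + 2)*(k + 3)*(k^2 + k) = k*(k - 1)*(k + 2)*(k + 3)*(k + 1)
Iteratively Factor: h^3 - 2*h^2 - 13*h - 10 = (h - 5)*(h^2 + 3*h + 2) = (h - 5)*(h + 2)*(h + 1)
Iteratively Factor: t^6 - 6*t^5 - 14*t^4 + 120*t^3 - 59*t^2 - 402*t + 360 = (t - 3)*(t^5 - 3*t^4 - 23*t^3 + 51*t^2 + 94*t - 120) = (t - 3)*(t + 4)*(t^4 - 7*t^3 + 5*t^2 + 31*t - 30) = (t - 5)*(t - 3)*(t + 4)*(t^3 - 2*t^2 - 5*t + 6) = (t - 5)*(t - 3)*(t - 1)*(t + 4)*(t^2 - t - 6) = (t - 5)*(t - 3)*(t - 1)*(t + 2)*(t + 4)*(t - 3)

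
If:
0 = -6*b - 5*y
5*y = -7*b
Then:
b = 0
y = 0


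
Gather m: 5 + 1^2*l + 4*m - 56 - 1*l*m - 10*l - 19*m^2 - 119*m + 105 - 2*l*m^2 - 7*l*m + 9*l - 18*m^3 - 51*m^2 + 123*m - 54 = -18*m^3 + m^2*(-2*l - 70) + m*(8 - 8*l)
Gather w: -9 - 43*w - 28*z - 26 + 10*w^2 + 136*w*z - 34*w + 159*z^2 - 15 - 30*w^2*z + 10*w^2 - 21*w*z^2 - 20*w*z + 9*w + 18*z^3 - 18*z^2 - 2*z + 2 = w^2*(20 - 30*z) + w*(-21*z^2 + 116*z - 68) + 18*z^3 + 141*z^2 - 30*z - 48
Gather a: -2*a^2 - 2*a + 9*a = -2*a^2 + 7*a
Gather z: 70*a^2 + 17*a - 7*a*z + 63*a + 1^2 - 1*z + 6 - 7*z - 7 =70*a^2 + 80*a + z*(-7*a - 8)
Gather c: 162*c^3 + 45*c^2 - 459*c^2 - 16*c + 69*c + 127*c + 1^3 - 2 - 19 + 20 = 162*c^3 - 414*c^2 + 180*c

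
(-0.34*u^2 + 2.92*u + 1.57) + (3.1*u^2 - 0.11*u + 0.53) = 2.76*u^2 + 2.81*u + 2.1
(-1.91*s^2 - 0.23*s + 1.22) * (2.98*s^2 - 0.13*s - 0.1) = -5.6918*s^4 - 0.4371*s^3 + 3.8565*s^2 - 0.1356*s - 0.122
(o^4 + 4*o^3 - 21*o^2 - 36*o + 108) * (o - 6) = o^5 - 2*o^4 - 45*o^3 + 90*o^2 + 324*o - 648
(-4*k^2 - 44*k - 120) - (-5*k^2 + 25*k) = k^2 - 69*k - 120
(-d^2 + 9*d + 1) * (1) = -d^2 + 9*d + 1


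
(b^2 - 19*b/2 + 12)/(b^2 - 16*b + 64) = (b - 3/2)/(b - 8)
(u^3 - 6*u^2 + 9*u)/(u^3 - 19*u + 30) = u*(u - 3)/(u^2 + 3*u - 10)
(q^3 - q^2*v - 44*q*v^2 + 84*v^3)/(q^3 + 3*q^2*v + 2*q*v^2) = (q^3 - q^2*v - 44*q*v^2 + 84*v^3)/(q*(q^2 + 3*q*v + 2*v^2))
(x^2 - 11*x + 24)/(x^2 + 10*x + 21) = (x^2 - 11*x + 24)/(x^2 + 10*x + 21)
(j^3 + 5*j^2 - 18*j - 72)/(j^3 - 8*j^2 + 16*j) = (j^2 + 9*j + 18)/(j*(j - 4))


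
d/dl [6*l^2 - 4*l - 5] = 12*l - 4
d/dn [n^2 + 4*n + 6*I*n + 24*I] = 2*n + 4 + 6*I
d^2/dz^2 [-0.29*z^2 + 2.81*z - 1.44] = -0.580000000000000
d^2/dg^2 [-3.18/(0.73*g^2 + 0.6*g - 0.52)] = (3.389244*g^2 + 2.78568*g - 3.18*(1.46*g + 0.6)*(2.92*g + 1.2) - 2.414256)/(0.73*g^2 + 0.6*g - 0.52)^3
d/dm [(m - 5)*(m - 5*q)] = 2*m - 5*q - 5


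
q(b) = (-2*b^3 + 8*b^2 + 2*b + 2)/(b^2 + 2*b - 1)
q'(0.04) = -8.02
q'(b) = (-2*b - 2)*(-2*b^3 + 8*b^2 + 2*b + 2)/(b^2 + 2*b - 1)^2 + (-6*b^2 + 16*b + 2)/(b^2 + 2*b - 1)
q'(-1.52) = 29.43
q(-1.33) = -9.62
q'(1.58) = -1.46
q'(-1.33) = 19.17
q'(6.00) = -1.69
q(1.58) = 3.70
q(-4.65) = 32.39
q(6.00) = -2.77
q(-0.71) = -2.78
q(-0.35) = -1.50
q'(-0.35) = 1.51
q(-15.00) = 43.93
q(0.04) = -2.28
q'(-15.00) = -1.85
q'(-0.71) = 5.62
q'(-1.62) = 37.98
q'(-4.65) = 3.03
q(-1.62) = -17.49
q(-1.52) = -14.15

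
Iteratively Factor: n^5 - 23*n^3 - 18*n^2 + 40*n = (n - 5)*(n^4 + 5*n^3 + 2*n^2 - 8*n) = (n - 5)*(n + 4)*(n^3 + n^2 - 2*n) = n*(n - 5)*(n + 4)*(n^2 + n - 2) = n*(n - 5)*(n - 1)*(n + 4)*(n + 2)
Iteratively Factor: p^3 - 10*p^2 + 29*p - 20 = (p - 5)*(p^2 - 5*p + 4) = (p - 5)*(p - 4)*(p - 1)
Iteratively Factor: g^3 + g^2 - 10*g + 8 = (g - 2)*(g^2 + 3*g - 4) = (g - 2)*(g - 1)*(g + 4)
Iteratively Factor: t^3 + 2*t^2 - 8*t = (t - 2)*(t^2 + 4*t) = t*(t - 2)*(t + 4)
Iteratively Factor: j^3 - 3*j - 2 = (j + 1)*(j^2 - j - 2) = (j + 1)^2*(j - 2)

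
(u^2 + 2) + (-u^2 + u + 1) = u + 3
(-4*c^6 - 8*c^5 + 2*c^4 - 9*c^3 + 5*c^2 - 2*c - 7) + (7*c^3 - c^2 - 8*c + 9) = -4*c^6 - 8*c^5 + 2*c^4 - 2*c^3 + 4*c^2 - 10*c + 2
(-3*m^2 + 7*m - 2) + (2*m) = -3*m^2 + 9*m - 2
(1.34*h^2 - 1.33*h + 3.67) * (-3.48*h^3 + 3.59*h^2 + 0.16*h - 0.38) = -4.6632*h^5 + 9.439*h^4 - 17.3319*h^3 + 12.4533*h^2 + 1.0926*h - 1.3946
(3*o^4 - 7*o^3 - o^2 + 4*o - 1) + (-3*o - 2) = 3*o^4 - 7*o^3 - o^2 + o - 3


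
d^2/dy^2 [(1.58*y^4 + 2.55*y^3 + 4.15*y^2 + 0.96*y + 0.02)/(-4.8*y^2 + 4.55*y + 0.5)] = (-72.8063999999999*y^6 + 207.0432*y^5 - 173.5077*y^4 - 400.84355*y^3 - 102.0723*y^2 - 15.0282*y + 1.3689)/(110.592*y^6 - 314.496*y^5 + 263.556*y^4 - 28.676375*y^3 - 27.45375*y^2 - 3.4125*y - 0.125)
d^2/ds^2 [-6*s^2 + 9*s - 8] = -12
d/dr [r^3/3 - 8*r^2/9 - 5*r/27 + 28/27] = r^2 - 16*r/9 - 5/27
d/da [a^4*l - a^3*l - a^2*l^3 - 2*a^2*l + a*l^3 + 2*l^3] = l*(4*a^3 - 3*a^2 - 2*a*l^2 - 4*a + l^2)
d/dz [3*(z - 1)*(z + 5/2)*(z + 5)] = 9*z^2 + 39*z + 15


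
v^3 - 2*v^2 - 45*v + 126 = (v - 6)*(v - 3)*(v + 7)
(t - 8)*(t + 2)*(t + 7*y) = t^3 + 7*t^2*y - 6*t^2 - 42*t*y - 16*t - 112*y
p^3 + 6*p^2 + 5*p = p*(p + 1)*(p + 5)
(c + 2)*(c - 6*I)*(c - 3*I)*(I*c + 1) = I*c^4 + 10*c^3 + 2*I*c^3 + 20*c^2 - 27*I*c^2 - 18*c - 54*I*c - 36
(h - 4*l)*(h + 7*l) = h^2 + 3*h*l - 28*l^2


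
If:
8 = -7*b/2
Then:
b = -16/7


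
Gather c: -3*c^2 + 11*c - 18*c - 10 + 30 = -3*c^2 - 7*c + 20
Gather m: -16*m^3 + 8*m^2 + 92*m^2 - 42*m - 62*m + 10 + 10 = -16*m^3 + 100*m^2 - 104*m + 20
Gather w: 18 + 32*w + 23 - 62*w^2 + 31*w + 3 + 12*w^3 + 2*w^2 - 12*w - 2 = 12*w^3 - 60*w^2 + 51*w + 42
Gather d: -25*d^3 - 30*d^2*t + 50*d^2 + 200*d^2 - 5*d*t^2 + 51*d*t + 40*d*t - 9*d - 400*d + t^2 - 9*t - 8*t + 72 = -25*d^3 + d^2*(250 - 30*t) + d*(-5*t^2 + 91*t - 409) + t^2 - 17*t + 72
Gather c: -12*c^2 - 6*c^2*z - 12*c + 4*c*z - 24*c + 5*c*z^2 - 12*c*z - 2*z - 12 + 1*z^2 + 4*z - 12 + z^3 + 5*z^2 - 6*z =c^2*(-6*z - 12) + c*(5*z^2 - 8*z - 36) + z^3 + 6*z^2 - 4*z - 24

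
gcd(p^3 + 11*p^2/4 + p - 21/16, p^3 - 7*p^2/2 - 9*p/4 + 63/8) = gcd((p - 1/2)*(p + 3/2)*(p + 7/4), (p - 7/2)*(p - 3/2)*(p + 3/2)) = p + 3/2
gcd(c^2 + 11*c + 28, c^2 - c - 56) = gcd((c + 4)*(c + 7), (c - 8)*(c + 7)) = c + 7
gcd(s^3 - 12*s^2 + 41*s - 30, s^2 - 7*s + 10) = s - 5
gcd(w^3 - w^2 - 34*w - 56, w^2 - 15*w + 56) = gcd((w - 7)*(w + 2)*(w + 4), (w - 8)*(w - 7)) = w - 7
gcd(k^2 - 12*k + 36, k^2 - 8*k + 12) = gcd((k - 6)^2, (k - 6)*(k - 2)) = k - 6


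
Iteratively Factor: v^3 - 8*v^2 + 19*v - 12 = (v - 3)*(v^2 - 5*v + 4) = (v - 4)*(v - 3)*(v - 1)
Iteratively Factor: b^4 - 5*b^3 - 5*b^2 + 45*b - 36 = (b - 4)*(b^3 - b^2 - 9*b + 9) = (b - 4)*(b - 1)*(b^2 - 9) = (b - 4)*(b - 3)*(b - 1)*(b + 3)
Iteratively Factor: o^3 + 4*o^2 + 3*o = (o)*(o^2 + 4*o + 3) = o*(o + 3)*(o + 1)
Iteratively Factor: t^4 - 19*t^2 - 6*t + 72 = (t - 2)*(t^3 + 2*t^2 - 15*t - 36) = (t - 4)*(t - 2)*(t^2 + 6*t + 9) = (t - 4)*(t - 2)*(t + 3)*(t + 3)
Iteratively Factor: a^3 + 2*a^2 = (a + 2)*(a^2) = a*(a + 2)*(a)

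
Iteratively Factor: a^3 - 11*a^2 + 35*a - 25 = (a - 1)*(a^2 - 10*a + 25) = (a - 5)*(a - 1)*(a - 5)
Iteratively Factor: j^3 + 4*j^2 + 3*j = (j)*(j^2 + 4*j + 3) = j*(j + 1)*(j + 3)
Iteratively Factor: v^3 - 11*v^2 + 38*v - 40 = (v - 5)*(v^2 - 6*v + 8) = (v - 5)*(v - 4)*(v - 2)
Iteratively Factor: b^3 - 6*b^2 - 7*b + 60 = (b - 5)*(b^2 - b - 12) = (b - 5)*(b + 3)*(b - 4)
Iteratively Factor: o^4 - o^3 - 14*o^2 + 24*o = (o - 2)*(o^3 + o^2 - 12*o) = o*(o - 2)*(o^2 + o - 12) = o*(o - 2)*(o + 4)*(o - 3)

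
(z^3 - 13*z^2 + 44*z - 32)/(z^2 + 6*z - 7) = (z^2 - 12*z + 32)/(z + 7)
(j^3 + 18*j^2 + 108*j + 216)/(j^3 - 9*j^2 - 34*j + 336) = (j^2 + 12*j + 36)/(j^2 - 15*j + 56)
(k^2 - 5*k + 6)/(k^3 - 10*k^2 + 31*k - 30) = 1/(k - 5)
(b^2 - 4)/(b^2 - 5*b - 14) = (b - 2)/(b - 7)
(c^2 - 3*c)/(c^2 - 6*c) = (c - 3)/(c - 6)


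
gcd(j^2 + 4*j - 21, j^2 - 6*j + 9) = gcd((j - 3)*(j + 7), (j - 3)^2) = j - 3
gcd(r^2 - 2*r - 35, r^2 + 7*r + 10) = r + 5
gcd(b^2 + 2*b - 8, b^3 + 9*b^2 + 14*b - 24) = b + 4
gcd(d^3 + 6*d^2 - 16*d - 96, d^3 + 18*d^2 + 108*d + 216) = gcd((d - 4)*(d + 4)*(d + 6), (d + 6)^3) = d + 6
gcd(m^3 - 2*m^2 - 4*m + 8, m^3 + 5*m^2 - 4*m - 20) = m^2 - 4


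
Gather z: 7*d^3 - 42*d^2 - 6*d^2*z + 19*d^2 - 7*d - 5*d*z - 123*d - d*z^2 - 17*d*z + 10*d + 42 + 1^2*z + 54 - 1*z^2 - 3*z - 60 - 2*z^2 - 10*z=7*d^3 - 23*d^2 - 120*d + z^2*(-d - 3) + z*(-6*d^2 - 22*d - 12) + 36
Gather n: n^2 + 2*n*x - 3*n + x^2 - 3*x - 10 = n^2 + n*(2*x - 3) + x^2 - 3*x - 10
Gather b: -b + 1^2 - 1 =-b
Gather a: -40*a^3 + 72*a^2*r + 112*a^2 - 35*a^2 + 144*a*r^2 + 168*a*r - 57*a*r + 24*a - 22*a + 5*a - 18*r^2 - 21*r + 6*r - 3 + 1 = -40*a^3 + a^2*(72*r + 77) + a*(144*r^2 + 111*r + 7) - 18*r^2 - 15*r - 2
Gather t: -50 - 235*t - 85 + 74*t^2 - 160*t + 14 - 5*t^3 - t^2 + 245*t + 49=-5*t^3 + 73*t^2 - 150*t - 72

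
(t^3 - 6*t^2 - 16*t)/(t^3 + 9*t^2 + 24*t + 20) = t*(t - 8)/(t^2 + 7*t + 10)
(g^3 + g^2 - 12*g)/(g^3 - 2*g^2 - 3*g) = (g + 4)/(g + 1)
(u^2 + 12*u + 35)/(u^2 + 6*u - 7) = (u + 5)/(u - 1)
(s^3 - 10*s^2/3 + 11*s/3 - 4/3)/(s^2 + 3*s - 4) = (3*s^2 - 7*s + 4)/(3*(s + 4))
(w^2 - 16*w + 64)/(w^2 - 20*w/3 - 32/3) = 3*(w - 8)/(3*w + 4)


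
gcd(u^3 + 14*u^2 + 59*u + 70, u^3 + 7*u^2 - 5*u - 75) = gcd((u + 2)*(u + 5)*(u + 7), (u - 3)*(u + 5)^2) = u + 5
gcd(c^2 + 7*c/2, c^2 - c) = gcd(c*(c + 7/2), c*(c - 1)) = c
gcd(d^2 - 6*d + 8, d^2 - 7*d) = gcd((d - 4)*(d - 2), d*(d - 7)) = 1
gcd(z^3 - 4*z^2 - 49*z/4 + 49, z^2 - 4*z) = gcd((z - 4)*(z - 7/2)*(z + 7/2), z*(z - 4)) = z - 4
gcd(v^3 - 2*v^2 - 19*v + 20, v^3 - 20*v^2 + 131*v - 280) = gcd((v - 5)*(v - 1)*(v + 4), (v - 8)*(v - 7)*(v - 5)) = v - 5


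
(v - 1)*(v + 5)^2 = v^3 + 9*v^2 + 15*v - 25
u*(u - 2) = u^2 - 2*u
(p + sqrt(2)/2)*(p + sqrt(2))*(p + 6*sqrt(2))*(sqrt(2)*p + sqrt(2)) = sqrt(2)*p^4 + sqrt(2)*p^3 + 15*p^3 + 15*p^2 + 19*sqrt(2)*p^2 + 12*p + 19*sqrt(2)*p + 12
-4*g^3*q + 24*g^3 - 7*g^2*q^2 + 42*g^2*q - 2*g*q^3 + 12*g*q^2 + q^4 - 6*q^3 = (-4*g + q)*(g + q)^2*(q - 6)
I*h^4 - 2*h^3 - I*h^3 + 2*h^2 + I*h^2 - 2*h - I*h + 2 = (h - I)*(h + I)*(h + 2*I)*(I*h - I)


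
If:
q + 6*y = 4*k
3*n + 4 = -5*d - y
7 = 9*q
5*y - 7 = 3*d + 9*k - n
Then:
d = -53*y/28 - 121/56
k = 3*y/2 + 7/36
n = 79*y/28 + 127/56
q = 7/9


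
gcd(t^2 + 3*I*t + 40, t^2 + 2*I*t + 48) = t + 8*I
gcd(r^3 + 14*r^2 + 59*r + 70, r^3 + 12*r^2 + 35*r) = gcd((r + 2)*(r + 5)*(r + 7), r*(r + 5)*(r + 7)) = r^2 + 12*r + 35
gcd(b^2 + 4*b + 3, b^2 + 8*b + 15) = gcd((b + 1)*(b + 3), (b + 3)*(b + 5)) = b + 3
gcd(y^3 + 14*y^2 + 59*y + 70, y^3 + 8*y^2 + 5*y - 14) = y^2 + 9*y + 14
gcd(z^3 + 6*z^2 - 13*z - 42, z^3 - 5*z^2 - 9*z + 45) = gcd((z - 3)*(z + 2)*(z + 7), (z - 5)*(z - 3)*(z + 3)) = z - 3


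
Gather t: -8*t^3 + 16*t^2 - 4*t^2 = -8*t^3 + 12*t^2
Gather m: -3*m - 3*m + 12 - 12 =-6*m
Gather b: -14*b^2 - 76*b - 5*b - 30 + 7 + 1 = -14*b^2 - 81*b - 22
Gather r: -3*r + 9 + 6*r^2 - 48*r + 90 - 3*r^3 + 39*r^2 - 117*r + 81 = -3*r^3 + 45*r^2 - 168*r + 180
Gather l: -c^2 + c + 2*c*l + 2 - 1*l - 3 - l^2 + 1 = -c^2 + c - l^2 + l*(2*c - 1)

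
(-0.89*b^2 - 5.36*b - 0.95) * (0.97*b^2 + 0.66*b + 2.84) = -0.8633*b^4 - 5.7866*b^3 - 6.9867*b^2 - 15.8494*b - 2.698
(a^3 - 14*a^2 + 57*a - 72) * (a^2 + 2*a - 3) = a^5 - 12*a^4 + 26*a^3 + 84*a^2 - 315*a + 216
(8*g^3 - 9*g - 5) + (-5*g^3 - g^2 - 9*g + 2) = 3*g^3 - g^2 - 18*g - 3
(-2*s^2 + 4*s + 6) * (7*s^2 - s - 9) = -14*s^4 + 30*s^3 + 56*s^2 - 42*s - 54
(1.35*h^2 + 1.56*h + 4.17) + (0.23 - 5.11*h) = 1.35*h^2 - 3.55*h + 4.4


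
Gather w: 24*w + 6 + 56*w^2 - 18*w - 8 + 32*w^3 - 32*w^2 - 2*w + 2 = 32*w^3 + 24*w^2 + 4*w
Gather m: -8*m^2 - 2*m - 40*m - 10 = -8*m^2 - 42*m - 10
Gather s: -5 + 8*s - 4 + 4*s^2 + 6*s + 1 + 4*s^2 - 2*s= 8*s^2 + 12*s - 8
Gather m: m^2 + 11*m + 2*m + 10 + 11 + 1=m^2 + 13*m + 22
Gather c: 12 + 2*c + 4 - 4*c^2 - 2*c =16 - 4*c^2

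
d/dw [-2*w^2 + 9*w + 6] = 9 - 4*w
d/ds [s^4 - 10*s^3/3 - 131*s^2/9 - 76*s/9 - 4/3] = 4*s^3 - 10*s^2 - 262*s/9 - 76/9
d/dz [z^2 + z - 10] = 2*z + 1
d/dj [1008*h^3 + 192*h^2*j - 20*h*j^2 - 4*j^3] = 192*h^2 - 40*h*j - 12*j^2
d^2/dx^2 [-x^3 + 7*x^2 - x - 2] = 14 - 6*x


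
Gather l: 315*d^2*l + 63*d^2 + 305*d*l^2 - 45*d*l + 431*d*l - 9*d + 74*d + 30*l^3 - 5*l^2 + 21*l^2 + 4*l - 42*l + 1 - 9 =63*d^2 + 65*d + 30*l^3 + l^2*(305*d + 16) + l*(315*d^2 + 386*d - 38) - 8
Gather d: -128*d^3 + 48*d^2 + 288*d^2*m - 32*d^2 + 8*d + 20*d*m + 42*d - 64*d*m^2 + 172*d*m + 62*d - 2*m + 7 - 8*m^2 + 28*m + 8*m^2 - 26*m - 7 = -128*d^3 + d^2*(288*m + 16) + d*(-64*m^2 + 192*m + 112)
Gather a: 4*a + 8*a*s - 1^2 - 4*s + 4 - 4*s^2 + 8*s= a*(8*s + 4) - 4*s^2 + 4*s + 3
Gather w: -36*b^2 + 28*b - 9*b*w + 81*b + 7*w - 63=-36*b^2 + 109*b + w*(7 - 9*b) - 63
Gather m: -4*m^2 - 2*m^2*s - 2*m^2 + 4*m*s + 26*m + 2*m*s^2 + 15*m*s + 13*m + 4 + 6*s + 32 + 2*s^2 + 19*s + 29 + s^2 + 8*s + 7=m^2*(-2*s - 6) + m*(2*s^2 + 19*s + 39) + 3*s^2 + 33*s + 72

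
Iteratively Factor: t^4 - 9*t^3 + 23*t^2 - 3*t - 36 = (t - 3)*(t^3 - 6*t^2 + 5*t + 12) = (t - 3)*(t + 1)*(t^2 - 7*t + 12) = (t - 3)^2*(t + 1)*(t - 4)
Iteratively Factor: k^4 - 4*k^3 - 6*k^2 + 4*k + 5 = (k + 1)*(k^3 - 5*k^2 - k + 5) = (k - 1)*(k + 1)*(k^2 - 4*k - 5) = (k - 5)*(k - 1)*(k + 1)*(k + 1)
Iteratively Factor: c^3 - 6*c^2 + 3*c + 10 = (c - 2)*(c^2 - 4*c - 5) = (c - 2)*(c + 1)*(c - 5)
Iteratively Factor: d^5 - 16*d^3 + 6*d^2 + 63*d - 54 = (d + 3)*(d^4 - 3*d^3 - 7*d^2 + 27*d - 18) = (d - 1)*(d + 3)*(d^3 - 2*d^2 - 9*d + 18) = (d - 1)*(d + 3)^2*(d^2 - 5*d + 6) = (d - 2)*(d - 1)*(d + 3)^2*(d - 3)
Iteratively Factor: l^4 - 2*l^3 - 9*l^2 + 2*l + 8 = (l + 2)*(l^3 - 4*l^2 - l + 4) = (l - 1)*(l + 2)*(l^2 - 3*l - 4) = (l - 4)*(l - 1)*(l + 2)*(l + 1)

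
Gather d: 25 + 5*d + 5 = 5*d + 30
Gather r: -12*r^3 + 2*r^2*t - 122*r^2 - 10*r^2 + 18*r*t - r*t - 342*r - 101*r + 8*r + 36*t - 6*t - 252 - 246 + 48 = -12*r^3 + r^2*(2*t - 132) + r*(17*t - 435) + 30*t - 450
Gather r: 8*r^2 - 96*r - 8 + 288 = 8*r^2 - 96*r + 280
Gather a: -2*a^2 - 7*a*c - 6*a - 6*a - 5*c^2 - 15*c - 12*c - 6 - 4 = -2*a^2 + a*(-7*c - 12) - 5*c^2 - 27*c - 10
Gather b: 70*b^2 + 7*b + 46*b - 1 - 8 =70*b^2 + 53*b - 9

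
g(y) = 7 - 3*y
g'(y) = -3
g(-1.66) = 11.98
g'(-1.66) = -3.00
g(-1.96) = 12.88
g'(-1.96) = -3.00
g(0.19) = 6.43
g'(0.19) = -3.00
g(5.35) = -9.05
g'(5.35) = -3.00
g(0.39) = 5.83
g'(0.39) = -3.00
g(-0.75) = 9.25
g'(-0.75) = -3.00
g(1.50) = 2.50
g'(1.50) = -3.00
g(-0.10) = 7.30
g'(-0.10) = -3.00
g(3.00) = -2.00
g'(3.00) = -3.00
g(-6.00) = 25.00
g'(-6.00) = -3.00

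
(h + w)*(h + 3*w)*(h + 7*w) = h^3 + 11*h^2*w + 31*h*w^2 + 21*w^3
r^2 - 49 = (r - 7)*(r + 7)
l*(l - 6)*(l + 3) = l^3 - 3*l^2 - 18*l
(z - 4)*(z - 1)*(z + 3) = z^3 - 2*z^2 - 11*z + 12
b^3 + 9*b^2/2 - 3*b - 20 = (b - 2)*(b + 5/2)*(b + 4)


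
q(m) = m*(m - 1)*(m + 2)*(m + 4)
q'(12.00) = 9112.00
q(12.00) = 29568.00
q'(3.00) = 247.00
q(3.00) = 210.00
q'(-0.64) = -5.46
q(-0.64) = 4.80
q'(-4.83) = -128.10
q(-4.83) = 66.14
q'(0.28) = -5.62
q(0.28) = -1.97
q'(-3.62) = -15.67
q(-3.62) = -10.30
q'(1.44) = 40.81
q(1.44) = 11.86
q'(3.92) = 479.12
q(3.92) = 536.68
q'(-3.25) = 0.12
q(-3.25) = -12.95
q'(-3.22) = 1.10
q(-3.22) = -12.93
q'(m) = m*(m - 1)*(m + 2) + m*(m - 1)*(m + 4) + m*(m + 2)*(m + 4) + (m - 1)*(m + 2)*(m + 4)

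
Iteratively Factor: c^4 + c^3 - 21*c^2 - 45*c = (c - 5)*(c^3 + 6*c^2 + 9*c) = (c - 5)*(c + 3)*(c^2 + 3*c) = (c - 5)*(c + 3)^2*(c)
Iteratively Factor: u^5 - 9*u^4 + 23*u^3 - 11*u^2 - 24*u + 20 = (u - 1)*(u^4 - 8*u^3 + 15*u^2 + 4*u - 20) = (u - 2)*(u - 1)*(u^3 - 6*u^2 + 3*u + 10) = (u - 5)*(u - 2)*(u - 1)*(u^2 - u - 2) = (u - 5)*(u - 2)^2*(u - 1)*(u + 1)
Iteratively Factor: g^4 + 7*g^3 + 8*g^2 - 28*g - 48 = (g - 2)*(g^3 + 9*g^2 + 26*g + 24) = (g - 2)*(g + 2)*(g^2 + 7*g + 12) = (g - 2)*(g + 2)*(g + 4)*(g + 3)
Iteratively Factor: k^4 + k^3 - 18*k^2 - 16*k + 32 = (k - 1)*(k^3 + 2*k^2 - 16*k - 32) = (k - 4)*(k - 1)*(k^2 + 6*k + 8) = (k - 4)*(k - 1)*(k + 4)*(k + 2)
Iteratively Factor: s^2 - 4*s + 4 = (s - 2)*(s - 2)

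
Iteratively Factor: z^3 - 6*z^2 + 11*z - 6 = (z - 1)*(z^2 - 5*z + 6) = (z - 2)*(z - 1)*(z - 3)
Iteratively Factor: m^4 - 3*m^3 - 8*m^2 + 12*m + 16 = (m - 2)*(m^3 - m^2 - 10*m - 8) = (m - 2)*(m + 2)*(m^2 - 3*m - 4) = (m - 2)*(m + 1)*(m + 2)*(m - 4)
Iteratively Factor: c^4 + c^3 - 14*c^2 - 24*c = (c - 4)*(c^3 + 5*c^2 + 6*c) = c*(c - 4)*(c^2 + 5*c + 6) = c*(c - 4)*(c + 3)*(c + 2)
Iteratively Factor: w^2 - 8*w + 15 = (w - 5)*(w - 3)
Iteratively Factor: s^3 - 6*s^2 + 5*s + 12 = (s - 4)*(s^2 - 2*s - 3) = (s - 4)*(s + 1)*(s - 3)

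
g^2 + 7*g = g*(g + 7)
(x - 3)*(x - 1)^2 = x^3 - 5*x^2 + 7*x - 3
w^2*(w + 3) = w^3 + 3*w^2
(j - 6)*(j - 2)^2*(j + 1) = j^4 - 9*j^3 + 18*j^2 + 4*j - 24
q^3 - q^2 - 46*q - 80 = (q - 8)*(q + 2)*(q + 5)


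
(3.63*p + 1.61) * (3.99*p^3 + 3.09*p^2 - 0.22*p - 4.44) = 14.4837*p^4 + 17.6406*p^3 + 4.1763*p^2 - 16.4714*p - 7.1484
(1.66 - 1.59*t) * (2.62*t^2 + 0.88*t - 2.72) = -4.1658*t^3 + 2.95*t^2 + 5.7856*t - 4.5152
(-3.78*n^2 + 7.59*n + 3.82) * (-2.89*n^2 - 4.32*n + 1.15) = 10.9242*n^4 - 5.6055*n^3 - 48.1756*n^2 - 7.7739*n + 4.393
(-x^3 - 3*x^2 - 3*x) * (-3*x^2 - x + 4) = 3*x^5 + 10*x^4 + 8*x^3 - 9*x^2 - 12*x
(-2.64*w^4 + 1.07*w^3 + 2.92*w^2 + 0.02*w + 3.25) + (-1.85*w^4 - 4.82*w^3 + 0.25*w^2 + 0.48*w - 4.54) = -4.49*w^4 - 3.75*w^3 + 3.17*w^2 + 0.5*w - 1.29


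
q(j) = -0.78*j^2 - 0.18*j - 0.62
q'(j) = -1.56*j - 0.18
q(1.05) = -1.67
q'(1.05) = -1.82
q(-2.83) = -6.36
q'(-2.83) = 4.23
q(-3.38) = -8.92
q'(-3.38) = 5.09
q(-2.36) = -4.54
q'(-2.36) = 3.50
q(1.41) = -2.42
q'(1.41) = -2.38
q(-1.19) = -1.51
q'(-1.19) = 1.68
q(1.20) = -1.96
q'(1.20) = -2.05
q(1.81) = -3.50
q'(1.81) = -3.00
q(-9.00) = -62.18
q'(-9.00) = 13.86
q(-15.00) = -173.42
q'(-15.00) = 23.22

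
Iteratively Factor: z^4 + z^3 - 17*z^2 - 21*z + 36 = (z + 3)*(z^3 - 2*z^2 - 11*z + 12) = (z - 4)*(z + 3)*(z^2 + 2*z - 3) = (z - 4)*(z + 3)^2*(z - 1)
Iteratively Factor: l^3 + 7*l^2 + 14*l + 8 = (l + 2)*(l^2 + 5*l + 4) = (l + 1)*(l + 2)*(l + 4)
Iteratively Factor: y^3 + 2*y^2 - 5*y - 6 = (y + 1)*(y^2 + y - 6) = (y - 2)*(y + 1)*(y + 3)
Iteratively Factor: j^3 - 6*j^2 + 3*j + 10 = (j + 1)*(j^2 - 7*j + 10) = (j - 2)*(j + 1)*(j - 5)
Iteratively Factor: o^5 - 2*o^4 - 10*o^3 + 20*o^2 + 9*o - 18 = (o - 2)*(o^4 - 10*o^2 + 9) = (o - 2)*(o + 3)*(o^3 - 3*o^2 - o + 3) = (o - 2)*(o - 1)*(o + 3)*(o^2 - 2*o - 3) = (o - 3)*(o - 2)*(o - 1)*(o + 3)*(o + 1)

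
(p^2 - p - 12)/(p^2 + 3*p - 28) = (p + 3)/(p + 7)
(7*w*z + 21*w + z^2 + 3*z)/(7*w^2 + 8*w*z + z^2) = (z + 3)/(w + z)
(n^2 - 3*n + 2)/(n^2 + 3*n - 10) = (n - 1)/(n + 5)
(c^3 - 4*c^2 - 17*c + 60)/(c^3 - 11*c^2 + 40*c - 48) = (c^2 - c - 20)/(c^2 - 8*c + 16)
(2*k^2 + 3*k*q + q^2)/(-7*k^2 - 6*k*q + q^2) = (2*k + q)/(-7*k + q)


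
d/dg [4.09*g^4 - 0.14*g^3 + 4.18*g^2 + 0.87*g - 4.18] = 16.36*g^3 - 0.42*g^2 + 8.36*g + 0.87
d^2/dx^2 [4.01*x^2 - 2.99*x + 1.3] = 8.02000000000000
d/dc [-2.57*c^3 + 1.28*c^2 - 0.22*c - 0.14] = -7.71*c^2 + 2.56*c - 0.22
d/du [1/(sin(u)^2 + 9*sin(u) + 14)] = -(2*sin(u) + 9)*cos(u)/(sin(u)^2 + 9*sin(u) + 14)^2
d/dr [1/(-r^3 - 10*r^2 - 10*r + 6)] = (3*r^2 + 20*r + 10)/(r^3 + 10*r^2 + 10*r - 6)^2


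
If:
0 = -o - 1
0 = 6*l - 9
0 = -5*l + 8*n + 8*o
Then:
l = 3/2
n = 31/16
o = -1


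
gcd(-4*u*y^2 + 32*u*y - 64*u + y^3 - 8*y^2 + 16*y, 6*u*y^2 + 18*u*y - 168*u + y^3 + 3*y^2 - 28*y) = y - 4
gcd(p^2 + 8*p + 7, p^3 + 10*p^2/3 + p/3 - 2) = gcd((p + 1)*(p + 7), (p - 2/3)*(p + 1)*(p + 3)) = p + 1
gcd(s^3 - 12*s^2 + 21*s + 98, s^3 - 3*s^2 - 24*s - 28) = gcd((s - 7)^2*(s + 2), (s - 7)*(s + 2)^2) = s^2 - 5*s - 14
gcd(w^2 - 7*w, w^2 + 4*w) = w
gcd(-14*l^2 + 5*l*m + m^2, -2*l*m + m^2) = 2*l - m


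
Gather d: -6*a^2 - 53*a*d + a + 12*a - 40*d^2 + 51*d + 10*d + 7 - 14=-6*a^2 + 13*a - 40*d^2 + d*(61 - 53*a) - 7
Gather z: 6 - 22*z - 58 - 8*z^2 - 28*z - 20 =-8*z^2 - 50*z - 72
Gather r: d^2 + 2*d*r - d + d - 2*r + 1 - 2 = d^2 + r*(2*d - 2) - 1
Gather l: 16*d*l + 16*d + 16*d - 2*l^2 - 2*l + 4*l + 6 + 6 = 32*d - 2*l^2 + l*(16*d + 2) + 12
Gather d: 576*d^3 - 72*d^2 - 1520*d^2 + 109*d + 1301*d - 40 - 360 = 576*d^3 - 1592*d^2 + 1410*d - 400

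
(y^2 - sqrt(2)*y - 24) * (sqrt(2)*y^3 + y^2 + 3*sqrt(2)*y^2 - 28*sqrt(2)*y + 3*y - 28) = sqrt(2)*y^5 - y^4 + 3*sqrt(2)*y^4 - 53*sqrt(2)*y^3 - 3*y^3 - 75*sqrt(2)*y^2 + 4*y^2 - 72*y + 700*sqrt(2)*y + 672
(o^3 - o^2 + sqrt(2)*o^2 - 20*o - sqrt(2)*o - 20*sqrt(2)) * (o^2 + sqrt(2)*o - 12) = o^5 - o^4 + 2*sqrt(2)*o^4 - 30*o^3 - 2*sqrt(2)*o^3 - 52*sqrt(2)*o^2 + 10*o^2 + 12*sqrt(2)*o + 200*o + 240*sqrt(2)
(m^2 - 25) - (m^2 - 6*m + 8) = 6*m - 33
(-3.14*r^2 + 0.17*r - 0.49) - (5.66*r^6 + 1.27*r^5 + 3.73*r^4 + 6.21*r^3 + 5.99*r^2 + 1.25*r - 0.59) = -5.66*r^6 - 1.27*r^5 - 3.73*r^4 - 6.21*r^3 - 9.13*r^2 - 1.08*r + 0.1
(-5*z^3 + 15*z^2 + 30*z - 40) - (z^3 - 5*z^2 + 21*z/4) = -6*z^3 + 20*z^2 + 99*z/4 - 40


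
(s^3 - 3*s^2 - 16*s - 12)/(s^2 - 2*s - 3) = (s^2 - 4*s - 12)/(s - 3)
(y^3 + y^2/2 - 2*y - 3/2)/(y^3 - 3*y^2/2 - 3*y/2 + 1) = (2*y^2 - y - 3)/(2*y^2 - 5*y + 2)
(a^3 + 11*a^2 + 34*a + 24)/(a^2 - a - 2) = (a^2 + 10*a + 24)/(a - 2)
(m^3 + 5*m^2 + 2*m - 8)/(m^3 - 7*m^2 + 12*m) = (m^3 + 5*m^2 + 2*m - 8)/(m*(m^2 - 7*m + 12))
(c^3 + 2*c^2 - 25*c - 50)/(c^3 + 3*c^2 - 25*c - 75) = (c + 2)/(c + 3)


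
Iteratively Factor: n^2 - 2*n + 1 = (n - 1)*(n - 1)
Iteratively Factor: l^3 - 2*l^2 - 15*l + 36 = (l - 3)*(l^2 + l - 12) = (l - 3)^2*(l + 4)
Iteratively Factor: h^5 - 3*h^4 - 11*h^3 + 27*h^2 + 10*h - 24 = (h - 1)*(h^4 - 2*h^3 - 13*h^2 + 14*h + 24) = (h - 1)*(h + 3)*(h^3 - 5*h^2 + 2*h + 8) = (h - 4)*(h - 1)*(h + 3)*(h^2 - h - 2) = (h - 4)*(h - 2)*(h - 1)*(h + 3)*(h + 1)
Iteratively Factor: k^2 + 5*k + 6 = (k + 3)*(k + 2)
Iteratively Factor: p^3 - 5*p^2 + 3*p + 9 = (p + 1)*(p^2 - 6*p + 9) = (p - 3)*(p + 1)*(p - 3)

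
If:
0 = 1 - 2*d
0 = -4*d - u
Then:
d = 1/2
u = -2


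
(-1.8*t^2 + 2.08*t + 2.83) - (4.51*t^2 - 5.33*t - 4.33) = -6.31*t^2 + 7.41*t + 7.16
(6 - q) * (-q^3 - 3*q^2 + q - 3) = q^4 - 3*q^3 - 19*q^2 + 9*q - 18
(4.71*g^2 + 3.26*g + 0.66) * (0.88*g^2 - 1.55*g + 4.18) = 4.1448*g^4 - 4.4317*g^3 + 15.2156*g^2 + 12.6038*g + 2.7588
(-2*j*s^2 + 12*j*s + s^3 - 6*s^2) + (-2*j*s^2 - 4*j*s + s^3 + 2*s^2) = -4*j*s^2 + 8*j*s + 2*s^3 - 4*s^2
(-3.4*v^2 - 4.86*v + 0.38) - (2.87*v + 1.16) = -3.4*v^2 - 7.73*v - 0.78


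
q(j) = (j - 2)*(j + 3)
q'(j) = 2*j + 1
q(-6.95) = 35.35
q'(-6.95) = -12.90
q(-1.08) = -5.91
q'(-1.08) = -1.16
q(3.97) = 13.73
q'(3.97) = 8.94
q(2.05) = 0.25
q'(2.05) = 5.10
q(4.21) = 15.93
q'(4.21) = 9.42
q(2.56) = 3.11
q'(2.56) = 6.12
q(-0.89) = -6.10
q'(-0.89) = -0.78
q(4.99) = 23.89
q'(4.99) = 10.98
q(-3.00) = 0.00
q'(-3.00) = -5.00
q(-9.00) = 66.00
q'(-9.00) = -17.00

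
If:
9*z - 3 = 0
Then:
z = 1/3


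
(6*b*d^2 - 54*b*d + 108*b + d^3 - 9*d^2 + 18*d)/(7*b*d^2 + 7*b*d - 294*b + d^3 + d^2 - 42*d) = (6*b*d - 18*b + d^2 - 3*d)/(7*b*d + 49*b + d^2 + 7*d)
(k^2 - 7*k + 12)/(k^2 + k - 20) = (k - 3)/(k + 5)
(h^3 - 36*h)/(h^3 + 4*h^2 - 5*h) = (h^2 - 36)/(h^2 + 4*h - 5)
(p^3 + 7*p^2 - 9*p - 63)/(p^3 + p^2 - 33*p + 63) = (p + 3)/(p - 3)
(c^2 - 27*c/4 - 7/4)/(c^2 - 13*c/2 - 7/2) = (4*c + 1)/(2*(2*c + 1))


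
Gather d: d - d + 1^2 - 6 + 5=0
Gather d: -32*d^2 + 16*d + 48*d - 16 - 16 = -32*d^2 + 64*d - 32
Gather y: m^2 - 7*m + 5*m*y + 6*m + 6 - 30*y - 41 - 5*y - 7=m^2 - m + y*(5*m - 35) - 42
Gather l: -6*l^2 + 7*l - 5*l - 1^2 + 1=-6*l^2 + 2*l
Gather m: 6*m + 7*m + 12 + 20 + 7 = 13*m + 39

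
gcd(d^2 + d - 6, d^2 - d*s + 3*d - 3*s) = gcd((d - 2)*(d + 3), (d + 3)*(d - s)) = d + 3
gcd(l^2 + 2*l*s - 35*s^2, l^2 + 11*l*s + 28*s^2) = l + 7*s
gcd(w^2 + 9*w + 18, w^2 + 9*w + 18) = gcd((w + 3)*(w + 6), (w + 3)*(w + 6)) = w^2 + 9*w + 18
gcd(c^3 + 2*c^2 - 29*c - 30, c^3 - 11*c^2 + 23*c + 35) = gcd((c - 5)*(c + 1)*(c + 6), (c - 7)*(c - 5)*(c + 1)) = c^2 - 4*c - 5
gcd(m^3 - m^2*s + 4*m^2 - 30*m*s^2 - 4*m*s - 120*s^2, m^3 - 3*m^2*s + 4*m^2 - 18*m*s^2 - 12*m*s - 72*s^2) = -m^2 + 6*m*s - 4*m + 24*s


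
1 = 1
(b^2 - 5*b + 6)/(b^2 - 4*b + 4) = (b - 3)/(b - 2)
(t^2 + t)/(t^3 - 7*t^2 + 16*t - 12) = t*(t + 1)/(t^3 - 7*t^2 + 16*t - 12)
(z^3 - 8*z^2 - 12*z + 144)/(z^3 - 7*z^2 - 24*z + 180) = (z + 4)/(z + 5)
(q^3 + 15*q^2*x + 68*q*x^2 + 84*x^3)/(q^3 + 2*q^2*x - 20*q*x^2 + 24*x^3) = (q^2 + 9*q*x + 14*x^2)/(q^2 - 4*q*x + 4*x^2)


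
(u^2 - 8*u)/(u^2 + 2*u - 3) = u*(u - 8)/(u^2 + 2*u - 3)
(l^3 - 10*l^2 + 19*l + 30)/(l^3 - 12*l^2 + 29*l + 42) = (l - 5)/(l - 7)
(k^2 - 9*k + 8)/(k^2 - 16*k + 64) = (k - 1)/(k - 8)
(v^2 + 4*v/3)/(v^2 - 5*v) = (v + 4/3)/(v - 5)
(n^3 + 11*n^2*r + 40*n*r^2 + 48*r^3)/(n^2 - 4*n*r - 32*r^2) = (-n^2 - 7*n*r - 12*r^2)/(-n + 8*r)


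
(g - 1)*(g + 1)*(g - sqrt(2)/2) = g^3 - sqrt(2)*g^2/2 - g + sqrt(2)/2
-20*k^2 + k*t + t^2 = (-4*k + t)*(5*k + t)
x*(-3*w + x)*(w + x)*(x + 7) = -3*w^2*x^2 - 21*w^2*x - 2*w*x^3 - 14*w*x^2 + x^4 + 7*x^3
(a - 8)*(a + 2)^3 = a^4 - 2*a^3 - 36*a^2 - 88*a - 64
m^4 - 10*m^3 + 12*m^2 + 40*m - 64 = (m - 8)*(m - 2)^2*(m + 2)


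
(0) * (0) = 0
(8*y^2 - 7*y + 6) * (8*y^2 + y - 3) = 64*y^4 - 48*y^3 + 17*y^2 + 27*y - 18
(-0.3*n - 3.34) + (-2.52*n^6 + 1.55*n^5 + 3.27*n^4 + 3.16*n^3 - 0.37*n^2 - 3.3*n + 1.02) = -2.52*n^6 + 1.55*n^5 + 3.27*n^4 + 3.16*n^3 - 0.37*n^2 - 3.6*n - 2.32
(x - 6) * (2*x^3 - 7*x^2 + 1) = 2*x^4 - 19*x^3 + 42*x^2 + x - 6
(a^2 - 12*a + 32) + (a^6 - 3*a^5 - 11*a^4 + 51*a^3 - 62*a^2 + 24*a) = a^6 - 3*a^5 - 11*a^4 + 51*a^3 - 61*a^2 + 12*a + 32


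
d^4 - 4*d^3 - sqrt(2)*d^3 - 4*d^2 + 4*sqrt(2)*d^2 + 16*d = d*(d - 4)*(d - 2*sqrt(2))*(d + sqrt(2))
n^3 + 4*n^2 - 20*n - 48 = (n - 4)*(n + 2)*(n + 6)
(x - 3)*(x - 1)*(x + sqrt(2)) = x^3 - 4*x^2 + sqrt(2)*x^2 - 4*sqrt(2)*x + 3*x + 3*sqrt(2)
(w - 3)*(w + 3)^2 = w^3 + 3*w^2 - 9*w - 27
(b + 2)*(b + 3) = b^2 + 5*b + 6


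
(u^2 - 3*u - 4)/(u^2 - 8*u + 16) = (u + 1)/(u - 4)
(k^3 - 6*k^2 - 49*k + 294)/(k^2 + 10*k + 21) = (k^2 - 13*k + 42)/(k + 3)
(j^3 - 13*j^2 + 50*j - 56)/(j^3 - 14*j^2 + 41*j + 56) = (j^2 - 6*j + 8)/(j^2 - 7*j - 8)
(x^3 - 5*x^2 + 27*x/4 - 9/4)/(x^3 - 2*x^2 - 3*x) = (x^2 - 2*x + 3/4)/(x*(x + 1))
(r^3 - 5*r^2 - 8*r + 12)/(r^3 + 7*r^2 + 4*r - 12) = (r - 6)/(r + 6)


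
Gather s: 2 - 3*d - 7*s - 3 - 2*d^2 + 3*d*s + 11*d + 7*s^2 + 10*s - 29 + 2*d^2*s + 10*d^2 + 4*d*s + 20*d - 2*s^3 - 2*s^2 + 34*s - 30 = 8*d^2 + 28*d - 2*s^3 + 5*s^2 + s*(2*d^2 + 7*d + 37) - 60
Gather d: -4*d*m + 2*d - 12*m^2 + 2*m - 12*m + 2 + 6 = d*(2 - 4*m) - 12*m^2 - 10*m + 8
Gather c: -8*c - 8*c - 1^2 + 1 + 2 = 2 - 16*c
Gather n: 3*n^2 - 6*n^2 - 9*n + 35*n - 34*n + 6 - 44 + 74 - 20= -3*n^2 - 8*n + 16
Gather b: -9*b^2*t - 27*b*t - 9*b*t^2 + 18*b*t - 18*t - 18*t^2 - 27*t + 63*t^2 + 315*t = -9*b^2*t + b*(-9*t^2 - 9*t) + 45*t^2 + 270*t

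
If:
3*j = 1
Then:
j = 1/3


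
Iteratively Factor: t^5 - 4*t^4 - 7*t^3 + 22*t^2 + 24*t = (t - 3)*(t^4 - t^3 - 10*t^2 - 8*t) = (t - 3)*(t + 2)*(t^3 - 3*t^2 - 4*t) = t*(t - 3)*(t + 2)*(t^2 - 3*t - 4) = t*(t - 4)*(t - 3)*(t + 2)*(t + 1)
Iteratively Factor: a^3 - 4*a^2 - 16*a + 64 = (a - 4)*(a^2 - 16) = (a - 4)^2*(a + 4)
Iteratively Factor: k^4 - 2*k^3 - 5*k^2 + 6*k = (k)*(k^3 - 2*k^2 - 5*k + 6) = k*(k + 2)*(k^2 - 4*k + 3) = k*(k - 1)*(k + 2)*(k - 3)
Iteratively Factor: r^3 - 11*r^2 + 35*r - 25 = (r - 5)*(r^2 - 6*r + 5) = (r - 5)^2*(r - 1)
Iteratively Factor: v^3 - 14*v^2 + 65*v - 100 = (v - 4)*(v^2 - 10*v + 25) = (v - 5)*(v - 4)*(v - 5)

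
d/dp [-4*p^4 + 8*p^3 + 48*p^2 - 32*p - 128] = -16*p^3 + 24*p^2 + 96*p - 32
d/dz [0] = 0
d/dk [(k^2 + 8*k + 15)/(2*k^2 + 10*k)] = -3/(2*k^2)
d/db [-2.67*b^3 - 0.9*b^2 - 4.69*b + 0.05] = -8.01*b^2 - 1.8*b - 4.69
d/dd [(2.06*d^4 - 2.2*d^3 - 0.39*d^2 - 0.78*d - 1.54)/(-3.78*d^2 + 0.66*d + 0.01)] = (-15.5736*d^5 + 12.3948*d^4 - 2.8216*d^3 - 3.2718*d^2 - 11.6502*d + 1.0086)/(14.2884*d^4 - 4.9896*d^3 + 0.36*d^2 + 0.0132*d + 0.0001)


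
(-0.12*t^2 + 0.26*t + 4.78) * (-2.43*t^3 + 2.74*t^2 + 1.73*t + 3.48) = 0.2916*t^5 - 0.9606*t^4 - 11.1106*t^3 + 13.1294*t^2 + 9.1742*t + 16.6344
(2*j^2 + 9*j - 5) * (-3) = -6*j^2 - 27*j + 15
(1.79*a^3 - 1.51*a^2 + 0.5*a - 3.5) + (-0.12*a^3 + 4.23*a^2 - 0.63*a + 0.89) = 1.67*a^3 + 2.72*a^2 - 0.13*a - 2.61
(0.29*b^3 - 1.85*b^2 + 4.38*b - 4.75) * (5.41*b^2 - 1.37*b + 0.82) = 1.5689*b^5 - 10.4058*b^4 + 26.4681*b^3 - 33.2151*b^2 + 10.0991*b - 3.895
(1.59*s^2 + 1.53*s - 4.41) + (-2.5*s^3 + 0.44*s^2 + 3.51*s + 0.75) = -2.5*s^3 + 2.03*s^2 + 5.04*s - 3.66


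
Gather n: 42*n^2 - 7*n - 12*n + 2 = 42*n^2 - 19*n + 2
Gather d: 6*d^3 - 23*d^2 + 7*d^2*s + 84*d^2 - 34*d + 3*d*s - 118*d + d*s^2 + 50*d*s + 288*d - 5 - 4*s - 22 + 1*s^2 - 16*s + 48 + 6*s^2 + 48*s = 6*d^3 + d^2*(7*s + 61) + d*(s^2 + 53*s + 136) + 7*s^2 + 28*s + 21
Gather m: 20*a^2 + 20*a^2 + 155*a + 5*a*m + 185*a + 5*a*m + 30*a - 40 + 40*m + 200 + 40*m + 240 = 40*a^2 + 370*a + m*(10*a + 80) + 400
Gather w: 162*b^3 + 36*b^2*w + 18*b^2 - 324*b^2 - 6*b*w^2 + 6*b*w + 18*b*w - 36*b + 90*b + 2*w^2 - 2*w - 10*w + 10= 162*b^3 - 306*b^2 + 54*b + w^2*(2 - 6*b) + w*(36*b^2 + 24*b - 12) + 10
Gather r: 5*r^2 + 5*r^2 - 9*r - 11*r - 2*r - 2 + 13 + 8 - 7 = 10*r^2 - 22*r + 12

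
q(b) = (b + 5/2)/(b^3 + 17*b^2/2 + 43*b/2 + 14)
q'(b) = (b + 5/2)*(-3*b^2 - 17*b - 43/2)/(b^3 + 17*b^2/2 + 43*b/2 + 14)^2 + 1/(b^3 + 17*b^2/2 + 43*b/2 + 14)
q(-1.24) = -0.84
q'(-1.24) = -3.50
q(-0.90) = 1.99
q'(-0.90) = -20.01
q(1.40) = 0.06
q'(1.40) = -0.03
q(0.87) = 0.08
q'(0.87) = -0.06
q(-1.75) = -0.25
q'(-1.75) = -0.42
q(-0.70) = 0.65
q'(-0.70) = -2.23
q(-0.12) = 0.21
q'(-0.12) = -0.26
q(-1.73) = -0.26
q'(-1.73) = -0.44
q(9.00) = 0.01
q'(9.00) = 0.00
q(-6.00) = 0.14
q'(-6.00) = 0.11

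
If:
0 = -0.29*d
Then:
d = 0.00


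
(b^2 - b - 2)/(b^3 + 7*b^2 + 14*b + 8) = (b - 2)/(b^2 + 6*b + 8)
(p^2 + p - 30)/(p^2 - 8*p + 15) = (p + 6)/(p - 3)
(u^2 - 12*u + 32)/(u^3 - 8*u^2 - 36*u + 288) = (u - 4)/(u^2 - 36)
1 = 1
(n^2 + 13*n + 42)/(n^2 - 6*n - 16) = (n^2 + 13*n + 42)/(n^2 - 6*n - 16)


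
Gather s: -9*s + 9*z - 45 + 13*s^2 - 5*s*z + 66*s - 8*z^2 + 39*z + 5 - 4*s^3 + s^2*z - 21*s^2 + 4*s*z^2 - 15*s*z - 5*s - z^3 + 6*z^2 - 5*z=-4*s^3 + s^2*(z - 8) + s*(4*z^2 - 20*z + 52) - z^3 - 2*z^2 + 43*z - 40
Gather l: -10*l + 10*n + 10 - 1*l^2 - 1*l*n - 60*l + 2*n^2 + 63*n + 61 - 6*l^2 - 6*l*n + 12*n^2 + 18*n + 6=-7*l^2 + l*(-7*n - 70) + 14*n^2 + 91*n + 77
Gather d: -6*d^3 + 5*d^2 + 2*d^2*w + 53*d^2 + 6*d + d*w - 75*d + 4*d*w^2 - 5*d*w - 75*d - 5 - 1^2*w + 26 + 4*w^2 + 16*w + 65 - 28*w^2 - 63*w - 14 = -6*d^3 + d^2*(2*w + 58) + d*(4*w^2 - 4*w - 144) - 24*w^2 - 48*w + 72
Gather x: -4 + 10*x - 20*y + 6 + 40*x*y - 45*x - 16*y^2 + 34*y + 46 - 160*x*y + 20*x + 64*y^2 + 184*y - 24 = x*(-120*y - 15) + 48*y^2 + 198*y + 24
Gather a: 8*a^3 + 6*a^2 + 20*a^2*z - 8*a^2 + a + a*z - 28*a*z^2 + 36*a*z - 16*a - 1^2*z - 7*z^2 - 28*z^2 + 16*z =8*a^3 + a^2*(20*z - 2) + a*(-28*z^2 + 37*z - 15) - 35*z^2 + 15*z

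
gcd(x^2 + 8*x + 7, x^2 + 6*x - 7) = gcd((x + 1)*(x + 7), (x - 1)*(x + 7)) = x + 7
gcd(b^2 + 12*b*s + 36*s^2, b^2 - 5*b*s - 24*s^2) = 1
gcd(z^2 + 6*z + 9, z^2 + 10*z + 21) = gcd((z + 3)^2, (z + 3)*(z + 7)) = z + 3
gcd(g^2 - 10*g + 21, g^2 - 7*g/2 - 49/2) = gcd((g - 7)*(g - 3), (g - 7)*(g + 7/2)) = g - 7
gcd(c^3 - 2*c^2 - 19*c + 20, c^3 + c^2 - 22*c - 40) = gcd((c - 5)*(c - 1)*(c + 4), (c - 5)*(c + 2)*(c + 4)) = c^2 - c - 20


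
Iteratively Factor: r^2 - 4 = (r + 2)*(r - 2)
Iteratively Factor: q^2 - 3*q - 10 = (q + 2)*(q - 5)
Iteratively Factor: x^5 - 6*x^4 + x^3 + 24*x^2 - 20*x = (x - 5)*(x^4 - x^3 - 4*x^2 + 4*x) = (x - 5)*(x - 2)*(x^3 + x^2 - 2*x) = (x - 5)*(x - 2)*(x + 2)*(x^2 - x) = x*(x - 5)*(x - 2)*(x + 2)*(x - 1)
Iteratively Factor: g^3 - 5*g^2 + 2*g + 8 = (g - 4)*(g^2 - g - 2) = (g - 4)*(g + 1)*(g - 2)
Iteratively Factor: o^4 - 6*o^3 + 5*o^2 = (o - 1)*(o^3 - 5*o^2) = (o - 5)*(o - 1)*(o^2) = o*(o - 5)*(o - 1)*(o)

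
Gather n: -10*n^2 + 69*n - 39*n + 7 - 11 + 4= -10*n^2 + 30*n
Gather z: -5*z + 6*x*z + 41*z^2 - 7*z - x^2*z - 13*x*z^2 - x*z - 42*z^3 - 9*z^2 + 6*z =-42*z^3 + z^2*(32 - 13*x) + z*(-x^2 + 5*x - 6)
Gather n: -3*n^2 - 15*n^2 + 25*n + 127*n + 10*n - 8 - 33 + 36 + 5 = -18*n^2 + 162*n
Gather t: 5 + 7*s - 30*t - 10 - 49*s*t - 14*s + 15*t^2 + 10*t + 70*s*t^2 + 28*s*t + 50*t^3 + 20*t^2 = -7*s + 50*t^3 + t^2*(70*s + 35) + t*(-21*s - 20) - 5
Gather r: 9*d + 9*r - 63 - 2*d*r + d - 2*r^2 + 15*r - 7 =10*d - 2*r^2 + r*(24 - 2*d) - 70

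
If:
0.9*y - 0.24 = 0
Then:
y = 0.27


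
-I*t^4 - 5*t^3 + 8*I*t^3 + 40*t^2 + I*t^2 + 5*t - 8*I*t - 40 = (t - 8)*(t + 1)*(t - 5*I)*(-I*t + I)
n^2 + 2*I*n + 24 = (n - 4*I)*(n + 6*I)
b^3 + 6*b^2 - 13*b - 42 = (b - 3)*(b + 2)*(b + 7)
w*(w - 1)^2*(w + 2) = w^4 - 3*w^2 + 2*w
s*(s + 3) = s^2 + 3*s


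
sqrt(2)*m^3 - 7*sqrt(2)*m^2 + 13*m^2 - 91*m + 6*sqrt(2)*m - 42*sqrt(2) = (m - 7)*(m + 6*sqrt(2))*(sqrt(2)*m + 1)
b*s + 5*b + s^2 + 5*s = (b + s)*(s + 5)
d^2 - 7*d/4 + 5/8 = (d - 5/4)*(d - 1/2)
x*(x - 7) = x^2 - 7*x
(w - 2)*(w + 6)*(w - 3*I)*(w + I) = w^4 + 4*w^3 - 2*I*w^3 - 9*w^2 - 8*I*w^2 + 12*w + 24*I*w - 36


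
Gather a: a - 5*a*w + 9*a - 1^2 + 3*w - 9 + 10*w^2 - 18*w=a*(10 - 5*w) + 10*w^2 - 15*w - 10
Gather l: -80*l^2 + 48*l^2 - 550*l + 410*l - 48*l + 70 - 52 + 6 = -32*l^2 - 188*l + 24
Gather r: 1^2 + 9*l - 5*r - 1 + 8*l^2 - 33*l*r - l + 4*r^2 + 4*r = 8*l^2 + 8*l + 4*r^2 + r*(-33*l - 1)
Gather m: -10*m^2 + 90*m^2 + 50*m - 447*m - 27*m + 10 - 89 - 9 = 80*m^2 - 424*m - 88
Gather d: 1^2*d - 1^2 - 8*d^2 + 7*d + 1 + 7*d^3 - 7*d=7*d^3 - 8*d^2 + d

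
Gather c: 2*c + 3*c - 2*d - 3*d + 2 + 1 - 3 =5*c - 5*d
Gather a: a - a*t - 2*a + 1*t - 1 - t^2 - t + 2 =a*(-t - 1) - t^2 + 1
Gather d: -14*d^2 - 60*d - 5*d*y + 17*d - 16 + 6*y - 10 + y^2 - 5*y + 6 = -14*d^2 + d*(-5*y - 43) + y^2 + y - 20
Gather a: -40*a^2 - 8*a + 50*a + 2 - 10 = -40*a^2 + 42*a - 8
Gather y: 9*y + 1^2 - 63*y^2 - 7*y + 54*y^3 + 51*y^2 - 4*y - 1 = 54*y^3 - 12*y^2 - 2*y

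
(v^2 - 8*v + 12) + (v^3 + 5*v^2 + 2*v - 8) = v^3 + 6*v^2 - 6*v + 4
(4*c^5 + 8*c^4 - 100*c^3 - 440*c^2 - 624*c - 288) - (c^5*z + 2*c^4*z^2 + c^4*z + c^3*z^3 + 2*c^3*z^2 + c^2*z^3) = -c^5*z + 4*c^5 - 2*c^4*z^2 - c^4*z + 8*c^4 - c^3*z^3 - 2*c^3*z^2 - 100*c^3 - c^2*z^3 - 440*c^2 - 624*c - 288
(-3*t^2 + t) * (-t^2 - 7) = 3*t^4 - t^3 + 21*t^2 - 7*t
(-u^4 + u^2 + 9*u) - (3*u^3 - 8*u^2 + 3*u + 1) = -u^4 - 3*u^3 + 9*u^2 + 6*u - 1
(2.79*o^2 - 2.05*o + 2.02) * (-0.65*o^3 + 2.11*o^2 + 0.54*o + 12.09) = -1.8135*o^5 + 7.2194*o^4 - 4.1319*o^3 + 36.8863*o^2 - 23.6937*o + 24.4218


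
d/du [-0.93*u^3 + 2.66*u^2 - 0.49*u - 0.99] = -2.79*u^2 + 5.32*u - 0.49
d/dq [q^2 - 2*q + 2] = 2*q - 2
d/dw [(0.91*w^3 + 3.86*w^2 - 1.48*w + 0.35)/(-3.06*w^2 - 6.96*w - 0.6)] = (-2.7846*w^4 - 12.6672*w^3 - 33.0324*w^2 - 2.49*w + 3.324)/(9.3636*w^4 + 42.5952*w^3 + 52.1136*w^2 + 8.352*w + 0.36)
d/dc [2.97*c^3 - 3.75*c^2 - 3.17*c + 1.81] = 8.91*c^2 - 7.5*c - 3.17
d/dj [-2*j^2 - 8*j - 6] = -4*j - 8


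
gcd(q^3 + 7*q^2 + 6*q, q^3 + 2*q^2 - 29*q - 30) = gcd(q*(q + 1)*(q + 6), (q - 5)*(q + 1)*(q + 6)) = q^2 + 7*q + 6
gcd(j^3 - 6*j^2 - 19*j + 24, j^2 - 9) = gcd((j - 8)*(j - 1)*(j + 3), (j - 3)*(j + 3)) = j + 3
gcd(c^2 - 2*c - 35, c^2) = 1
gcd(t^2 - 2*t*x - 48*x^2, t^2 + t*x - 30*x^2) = t + 6*x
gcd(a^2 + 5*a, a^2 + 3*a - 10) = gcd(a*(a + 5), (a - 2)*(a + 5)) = a + 5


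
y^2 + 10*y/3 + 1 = (y + 1/3)*(y + 3)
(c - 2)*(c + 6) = c^2 + 4*c - 12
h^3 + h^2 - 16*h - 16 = (h - 4)*(h + 1)*(h + 4)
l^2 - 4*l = l*(l - 4)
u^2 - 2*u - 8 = (u - 4)*(u + 2)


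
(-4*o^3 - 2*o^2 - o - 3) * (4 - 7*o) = 28*o^4 - 2*o^3 - o^2 + 17*o - 12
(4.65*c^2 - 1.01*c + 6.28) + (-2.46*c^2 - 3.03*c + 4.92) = 2.19*c^2 - 4.04*c + 11.2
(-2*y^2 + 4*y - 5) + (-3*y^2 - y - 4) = -5*y^2 + 3*y - 9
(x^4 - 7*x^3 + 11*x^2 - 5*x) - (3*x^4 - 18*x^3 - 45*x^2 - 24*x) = -2*x^4 + 11*x^3 + 56*x^2 + 19*x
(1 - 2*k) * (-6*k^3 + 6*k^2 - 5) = 12*k^4 - 18*k^3 + 6*k^2 + 10*k - 5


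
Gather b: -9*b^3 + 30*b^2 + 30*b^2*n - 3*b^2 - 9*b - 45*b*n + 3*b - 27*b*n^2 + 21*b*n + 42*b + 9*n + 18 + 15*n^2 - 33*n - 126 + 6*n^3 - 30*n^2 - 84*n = -9*b^3 + b^2*(30*n + 27) + b*(-27*n^2 - 24*n + 36) + 6*n^3 - 15*n^2 - 108*n - 108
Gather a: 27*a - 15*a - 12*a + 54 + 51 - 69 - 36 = 0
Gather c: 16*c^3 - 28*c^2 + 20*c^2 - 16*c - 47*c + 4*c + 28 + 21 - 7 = 16*c^3 - 8*c^2 - 59*c + 42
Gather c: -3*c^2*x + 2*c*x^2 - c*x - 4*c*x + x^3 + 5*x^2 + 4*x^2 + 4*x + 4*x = -3*c^2*x + c*(2*x^2 - 5*x) + x^3 + 9*x^2 + 8*x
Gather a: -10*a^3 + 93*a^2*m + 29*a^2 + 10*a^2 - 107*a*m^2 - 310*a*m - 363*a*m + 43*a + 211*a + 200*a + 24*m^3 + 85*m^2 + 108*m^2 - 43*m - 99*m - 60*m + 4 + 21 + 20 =-10*a^3 + a^2*(93*m + 39) + a*(-107*m^2 - 673*m + 454) + 24*m^3 + 193*m^2 - 202*m + 45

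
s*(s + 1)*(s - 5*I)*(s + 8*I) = s^4 + s^3 + 3*I*s^3 + 40*s^2 + 3*I*s^2 + 40*s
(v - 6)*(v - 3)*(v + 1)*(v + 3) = v^4 - 5*v^3 - 15*v^2 + 45*v + 54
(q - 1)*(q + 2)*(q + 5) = q^3 + 6*q^2 + 3*q - 10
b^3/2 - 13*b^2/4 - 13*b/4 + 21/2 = (b/2 + 1)*(b - 7)*(b - 3/2)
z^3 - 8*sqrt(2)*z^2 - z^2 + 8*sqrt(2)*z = z*(z - 1)*(z - 8*sqrt(2))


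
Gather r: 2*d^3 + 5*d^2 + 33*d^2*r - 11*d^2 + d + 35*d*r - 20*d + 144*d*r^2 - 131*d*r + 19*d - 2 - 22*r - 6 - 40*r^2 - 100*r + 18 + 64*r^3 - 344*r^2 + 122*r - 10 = 2*d^3 - 6*d^2 + 64*r^3 + r^2*(144*d - 384) + r*(33*d^2 - 96*d)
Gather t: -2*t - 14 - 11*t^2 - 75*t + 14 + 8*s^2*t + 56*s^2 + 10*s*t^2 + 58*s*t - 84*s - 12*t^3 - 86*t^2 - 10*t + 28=56*s^2 - 84*s - 12*t^3 + t^2*(10*s - 97) + t*(8*s^2 + 58*s - 87) + 28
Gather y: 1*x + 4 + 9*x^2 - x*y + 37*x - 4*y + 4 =9*x^2 + 38*x + y*(-x - 4) + 8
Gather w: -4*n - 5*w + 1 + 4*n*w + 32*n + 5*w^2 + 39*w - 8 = 28*n + 5*w^2 + w*(4*n + 34) - 7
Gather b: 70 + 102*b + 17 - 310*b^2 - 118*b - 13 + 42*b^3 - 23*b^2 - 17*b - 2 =42*b^3 - 333*b^2 - 33*b + 72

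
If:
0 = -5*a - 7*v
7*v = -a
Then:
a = 0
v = 0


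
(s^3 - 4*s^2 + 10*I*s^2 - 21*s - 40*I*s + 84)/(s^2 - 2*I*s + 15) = (s^2 + s*(-4 + 7*I) - 28*I)/(s - 5*I)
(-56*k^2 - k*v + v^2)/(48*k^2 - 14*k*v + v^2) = (7*k + v)/(-6*k + v)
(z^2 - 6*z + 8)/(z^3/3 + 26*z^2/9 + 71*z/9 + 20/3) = 9*(z^2 - 6*z + 8)/(3*z^3 + 26*z^2 + 71*z + 60)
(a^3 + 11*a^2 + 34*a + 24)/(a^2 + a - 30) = (a^2 + 5*a + 4)/(a - 5)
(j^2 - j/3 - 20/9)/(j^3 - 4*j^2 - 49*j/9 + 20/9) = (3*j - 5)/(3*j^2 - 16*j + 5)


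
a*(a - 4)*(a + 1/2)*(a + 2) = a^4 - 3*a^3/2 - 9*a^2 - 4*a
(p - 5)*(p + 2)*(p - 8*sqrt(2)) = p^3 - 8*sqrt(2)*p^2 - 3*p^2 - 10*p + 24*sqrt(2)*p + 80*sqrt(2)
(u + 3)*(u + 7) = u^2 + 10*u + 21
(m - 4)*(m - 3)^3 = m^4 - 13*m^3 + 63*m^2 - 135*m + 108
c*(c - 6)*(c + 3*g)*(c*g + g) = c^4*g + 3*c^3*g^2 - 5*c^3*g - 15*c^2*g^2 - 6*c^2*g - 18*c*g^2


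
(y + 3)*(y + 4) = y^2 + 7*y + 12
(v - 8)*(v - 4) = v^2 - 12*v + 32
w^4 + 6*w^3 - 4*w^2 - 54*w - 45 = (w - 3)*(w + 1)*(w + 3)*(w + 5)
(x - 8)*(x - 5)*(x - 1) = x^3 - 14*x^2 + 53*x - 40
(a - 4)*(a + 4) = a^2 - 16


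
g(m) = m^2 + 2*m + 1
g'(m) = 2*m + 2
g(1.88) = 8.29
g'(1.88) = 5.76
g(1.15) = 4.62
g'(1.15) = 4.30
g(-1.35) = 0.12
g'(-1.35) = -0.70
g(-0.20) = 0.64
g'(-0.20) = 1.60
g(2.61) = 13.03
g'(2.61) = 7.22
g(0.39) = 1.93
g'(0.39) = 2.78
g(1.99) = 8.94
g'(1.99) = 5.98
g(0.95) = 3.80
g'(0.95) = 3.90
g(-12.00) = 121.00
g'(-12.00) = -22.00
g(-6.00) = 25.00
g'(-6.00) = -10.00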